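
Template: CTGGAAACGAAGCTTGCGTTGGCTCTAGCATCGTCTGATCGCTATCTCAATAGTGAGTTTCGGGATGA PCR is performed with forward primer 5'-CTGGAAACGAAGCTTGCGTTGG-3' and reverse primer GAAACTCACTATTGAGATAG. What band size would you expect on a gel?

Scanning the template, CTGGAAACGAAGCTTGCGTTGG occurs at positions 1–22; this primer anneals to the bottom strand there with its 3' end pointing downstream.
Reverse complement of the reverse primer: CTATCTCAATAGTGAGTTTC. This occurs on the top strand at positions 42–61.
Amplicon spans positions 1–61: 61 bp.

61 bp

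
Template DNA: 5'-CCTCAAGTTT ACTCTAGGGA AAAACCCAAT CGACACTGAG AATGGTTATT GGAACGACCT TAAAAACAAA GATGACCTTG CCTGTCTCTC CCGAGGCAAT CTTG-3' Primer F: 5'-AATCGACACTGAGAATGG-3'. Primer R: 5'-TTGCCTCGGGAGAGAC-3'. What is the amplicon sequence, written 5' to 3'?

Forward primer AATCGACACTGAGAATGG is found on the top strand at positions 28–45.
Reverse complement of the reverse primer: GTCTCTCCCGAGGCAA. This occurs on the top strand at positions 84–99.
The product is the template from position 28 through 99 (72 bp).

5'-AATCGACACTGAGAATGGTTATTGGAACGACCTTAAAAACAAAGATGACCTTGCCTGTCTCTCCCGAGGCAA-3'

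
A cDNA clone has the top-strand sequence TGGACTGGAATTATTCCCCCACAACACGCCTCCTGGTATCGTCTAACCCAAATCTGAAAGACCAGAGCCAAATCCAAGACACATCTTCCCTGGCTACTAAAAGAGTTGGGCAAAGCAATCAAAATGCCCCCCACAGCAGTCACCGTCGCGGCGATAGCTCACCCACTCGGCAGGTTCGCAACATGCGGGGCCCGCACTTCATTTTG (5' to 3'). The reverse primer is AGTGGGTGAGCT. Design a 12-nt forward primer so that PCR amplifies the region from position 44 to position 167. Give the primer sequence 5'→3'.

5'-TAACCCAAATCT-3'

The reverse primer's reverse complement AGCTCACCCACT matches the template at positions 156–167; the product starts at position 44.
The forward primer is identical to the top strand over positions 44–55: TAACCCAAATCT.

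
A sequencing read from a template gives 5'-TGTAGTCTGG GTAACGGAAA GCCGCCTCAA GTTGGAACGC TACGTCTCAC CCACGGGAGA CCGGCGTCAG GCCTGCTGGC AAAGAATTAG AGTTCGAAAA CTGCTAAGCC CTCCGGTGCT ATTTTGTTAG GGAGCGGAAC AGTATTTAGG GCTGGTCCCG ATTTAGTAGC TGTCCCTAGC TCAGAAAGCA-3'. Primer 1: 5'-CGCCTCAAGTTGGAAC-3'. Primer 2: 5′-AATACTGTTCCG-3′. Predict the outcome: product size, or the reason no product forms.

Yes — a 124 bp product.

Primer 1 (CGCCTCAAGTTGGAAC) matches the top strand at positions 23–38; it acts as a forward primer.
Primer 2's reverse complement is CGGAACAGTATT, matching the top strand at positions 135–146; it acts as a reverse primer.
The 3' ends face each other across positions 23–146, giving a 124 bp product.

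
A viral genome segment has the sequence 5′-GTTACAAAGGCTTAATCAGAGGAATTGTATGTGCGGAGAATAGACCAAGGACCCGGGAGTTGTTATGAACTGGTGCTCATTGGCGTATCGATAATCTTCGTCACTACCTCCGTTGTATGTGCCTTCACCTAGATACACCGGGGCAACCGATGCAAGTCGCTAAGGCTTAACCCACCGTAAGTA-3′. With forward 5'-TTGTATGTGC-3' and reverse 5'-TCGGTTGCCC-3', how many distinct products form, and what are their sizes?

The forward primer TTGTATGTGC matches the top strand at positions 25–34, 113–122.
The reverse primer's reverse complement is GGGCAACCGA, matching at positions 141–150.
Each forward site pairs with the reverse site to give a product ending at position 150: sizes 126, 38 bp.

Two products: 126 bp, 38 bp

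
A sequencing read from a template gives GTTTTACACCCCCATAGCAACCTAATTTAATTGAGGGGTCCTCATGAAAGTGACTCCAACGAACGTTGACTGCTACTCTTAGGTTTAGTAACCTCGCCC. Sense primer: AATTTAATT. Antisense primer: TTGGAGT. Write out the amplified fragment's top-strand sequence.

5'-AATTTAATTGAGGGGTCCTCATGAAAGTGACTCCAA-3'

Forward primer AATTTAATT is found on the top strand at positions 24–32.
Reverse complement of the reverse primer: ACTCCAA. This occurs on the top strand at positions 53–59.
The product is the template from position 24 through 59 (36 bp).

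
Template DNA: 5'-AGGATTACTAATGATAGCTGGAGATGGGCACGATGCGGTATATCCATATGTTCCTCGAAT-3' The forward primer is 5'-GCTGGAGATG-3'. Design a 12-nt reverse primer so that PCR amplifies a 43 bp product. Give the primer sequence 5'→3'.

The forward primer binds at positions 17–26, so a 43 bp product ends at position 17 + 43 − 1 = 59.
The reverse primer anneals to the top strand over positions 48–59, i.e. to ATGTTCCTCGAA.
Its sequence written 5'→3' is the reverse complement: TTCGAGGAACAT.

5'-TTCGAGGAACAT-3'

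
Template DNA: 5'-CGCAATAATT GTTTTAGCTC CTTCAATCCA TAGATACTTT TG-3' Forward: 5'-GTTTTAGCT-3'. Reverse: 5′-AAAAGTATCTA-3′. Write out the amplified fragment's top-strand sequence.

The forward primer matches the template at positions 11–19.
Taking the reverse complement of AAAAGTATCTA gives TAGATACTTTT, found at positions 31–41 on the template; the primer anneals here to the top strand with its 3' end pointing upstream.
The product is the template from position 11 through 41 (31 bp).

5'-GTTTTAGCTCCTTCAATCCATAGATACTTTT-3'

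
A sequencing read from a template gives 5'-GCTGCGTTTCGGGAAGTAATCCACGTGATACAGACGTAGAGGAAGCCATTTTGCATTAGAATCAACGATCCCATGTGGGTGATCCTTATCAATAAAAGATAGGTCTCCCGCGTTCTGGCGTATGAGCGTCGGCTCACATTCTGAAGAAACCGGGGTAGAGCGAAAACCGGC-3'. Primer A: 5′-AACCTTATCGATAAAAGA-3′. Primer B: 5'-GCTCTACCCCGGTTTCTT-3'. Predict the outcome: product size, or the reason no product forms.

No product — primer A has no binding site in the template.

Primer A (AACCTTATCGATAAAAGA) does not match the top strand, and its reverse complement TCTTTTATCGATAAGGTT does not match either.
With no annealing site for primer A, no amplification occurs.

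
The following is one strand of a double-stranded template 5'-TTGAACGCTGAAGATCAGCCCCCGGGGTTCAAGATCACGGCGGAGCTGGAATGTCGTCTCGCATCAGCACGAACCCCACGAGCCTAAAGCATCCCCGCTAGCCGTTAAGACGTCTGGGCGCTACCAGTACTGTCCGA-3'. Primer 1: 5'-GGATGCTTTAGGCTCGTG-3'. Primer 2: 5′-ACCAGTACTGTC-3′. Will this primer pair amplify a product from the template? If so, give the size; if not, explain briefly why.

Primer 1 (GGATGCTTTAGGCTCGTG) has reverse complement CACGAGCCTAAAGCATCC, which matches the top strand at positions 77–94; primer 1 anneals to the top strand there with its 3' end pointing upstream toward position 77.
Primer 2 (ACCAGTACTGTC) matches the top strand directly at positions 123–134; it anneals to the bottom strand with its 3' end pointing downstream toward position 134.
The 3' ends diverge (primer 1 extends toward position 1, primer 2 toward position 137), so the primers never converge on a shared product.

No product — the primers' 3' ends point away from each other.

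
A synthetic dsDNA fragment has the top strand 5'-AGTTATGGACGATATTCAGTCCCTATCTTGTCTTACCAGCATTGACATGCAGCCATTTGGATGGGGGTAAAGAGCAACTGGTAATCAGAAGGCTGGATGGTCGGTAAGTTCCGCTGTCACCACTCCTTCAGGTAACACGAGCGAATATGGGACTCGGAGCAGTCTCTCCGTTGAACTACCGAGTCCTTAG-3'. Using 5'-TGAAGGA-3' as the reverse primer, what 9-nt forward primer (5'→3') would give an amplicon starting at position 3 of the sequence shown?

5'-TTATGGACG-3'

The reverse primer's reverse complement TCCTTCA matches the template at positions 124–130; the product starts at position 3.
The forward primer is identical to the top strand over positions 3–11: TTATGGACG.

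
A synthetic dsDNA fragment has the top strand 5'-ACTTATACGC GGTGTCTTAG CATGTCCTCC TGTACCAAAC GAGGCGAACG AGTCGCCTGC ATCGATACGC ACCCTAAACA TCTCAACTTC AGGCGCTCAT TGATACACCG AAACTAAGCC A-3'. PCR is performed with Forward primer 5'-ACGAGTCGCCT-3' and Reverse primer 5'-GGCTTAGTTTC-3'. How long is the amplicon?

73 bp

Scanning the template, ACGAGTCGCCT occurs at positions 48–58; this primer anneals to the bottom strand there with its 3' end pointing downstream.
Reverse complement of the reverse primer: GAAACTAAGCC. This occurs on the top strand at positions 110–120.
The product runs from position 48 to position 120, so its length is 120 − 48 + 1 = 73 bp.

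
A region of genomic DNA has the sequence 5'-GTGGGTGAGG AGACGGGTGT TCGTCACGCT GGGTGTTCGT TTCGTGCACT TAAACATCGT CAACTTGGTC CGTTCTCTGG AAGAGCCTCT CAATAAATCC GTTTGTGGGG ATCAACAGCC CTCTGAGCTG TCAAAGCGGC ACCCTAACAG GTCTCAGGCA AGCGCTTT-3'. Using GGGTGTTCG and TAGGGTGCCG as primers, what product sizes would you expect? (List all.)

132 bp, 116 bp

The forward primer GGGTGTTCG matches the top strand at positions 15–23, 31–39.
The reverse primer's reverse complement is CGGCACCCTA, matching at positions 137–146.
Each forward site pairs with the reverse site to give a product ending at position 146: sizes 132, 116 bp.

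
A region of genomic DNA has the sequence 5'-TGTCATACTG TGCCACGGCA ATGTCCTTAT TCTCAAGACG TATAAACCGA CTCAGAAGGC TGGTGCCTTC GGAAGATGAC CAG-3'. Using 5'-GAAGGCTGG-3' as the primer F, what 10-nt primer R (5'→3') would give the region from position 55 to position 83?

The product's 3' end on the top strand is position 83.
The reverse primer anneals to the top strand over positions 74–83, i.e. to AGATGACCAG.
Its sequence written 5'→3' is the reverse complement: CTGGTCATCT.

5'-CTGGTCATCT-3'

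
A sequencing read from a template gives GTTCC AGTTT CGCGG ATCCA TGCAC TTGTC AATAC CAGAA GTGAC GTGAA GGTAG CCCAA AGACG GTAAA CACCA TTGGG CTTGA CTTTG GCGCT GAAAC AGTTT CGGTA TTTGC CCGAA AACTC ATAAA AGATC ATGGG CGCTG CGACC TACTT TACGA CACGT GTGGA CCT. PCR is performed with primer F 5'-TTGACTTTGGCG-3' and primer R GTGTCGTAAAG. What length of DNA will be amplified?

82 bp

Forward primer TTGACTTTGGCG is found on the top strand at positions 82–93.
Reverse complement of the reverse primer: CTTTACGACAC. This occurs on the top strand at positions 153–163.
Amplicon spans positions 82–163: 82 bp.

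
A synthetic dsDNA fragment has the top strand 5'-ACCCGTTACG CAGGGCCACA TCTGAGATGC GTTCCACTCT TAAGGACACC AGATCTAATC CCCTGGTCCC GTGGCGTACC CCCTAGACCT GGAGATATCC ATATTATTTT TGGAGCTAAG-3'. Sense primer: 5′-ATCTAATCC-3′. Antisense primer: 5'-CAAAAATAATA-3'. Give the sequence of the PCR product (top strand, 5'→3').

5'-ATCTAATCCCCTGGTCCCGTGGCGTACCCCCTAGACCTGGAGATATCCATATTATTTTTG-3'

Scanning the template, ATCTAATCC occurs at positions 53–61; this primer anneals to the bottom strand there with its 3' end pointing downstream.
Reverse complement of the reverse primer: TATTATTTTTG. This occurs on the top strand at positions 102–112.
The product is the template from position 53 through 112 (60 bp).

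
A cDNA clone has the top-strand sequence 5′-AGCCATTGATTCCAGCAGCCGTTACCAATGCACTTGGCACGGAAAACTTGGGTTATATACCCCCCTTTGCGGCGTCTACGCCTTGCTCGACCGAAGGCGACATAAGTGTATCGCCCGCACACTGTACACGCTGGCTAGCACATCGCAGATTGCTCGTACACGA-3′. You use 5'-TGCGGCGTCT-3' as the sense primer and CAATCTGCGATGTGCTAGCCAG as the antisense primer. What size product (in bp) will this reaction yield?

Scanning the template, TGCGGCGTCT occurs at positions 68–77; this primer anneals to the bottom strand there with its 3' end pointing downstream.
Reverse complement of the reverse primer: CTGGCTAGCACATCGCAGATTG. This occurs on the top strand at positions 131–152.
The product runs from position 68 to position 152, so its length is 152 − 68 + 1 = 85 bp.

85 bp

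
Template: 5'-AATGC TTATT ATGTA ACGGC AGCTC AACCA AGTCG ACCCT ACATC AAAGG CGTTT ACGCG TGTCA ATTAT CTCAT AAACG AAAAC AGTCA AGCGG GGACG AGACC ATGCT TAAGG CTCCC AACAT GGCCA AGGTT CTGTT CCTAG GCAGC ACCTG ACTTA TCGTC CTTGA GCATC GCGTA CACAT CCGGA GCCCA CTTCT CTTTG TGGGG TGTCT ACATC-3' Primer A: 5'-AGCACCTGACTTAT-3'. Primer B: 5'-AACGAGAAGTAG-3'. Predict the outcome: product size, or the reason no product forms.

No product — primer B has no binding site in the template.

Primer B (AACGAGAAGTAG) does not match the top strand, and its reverse complement CTACTTCTCGTT does not match either.
With no annealing site for primer B, no amplification occurs.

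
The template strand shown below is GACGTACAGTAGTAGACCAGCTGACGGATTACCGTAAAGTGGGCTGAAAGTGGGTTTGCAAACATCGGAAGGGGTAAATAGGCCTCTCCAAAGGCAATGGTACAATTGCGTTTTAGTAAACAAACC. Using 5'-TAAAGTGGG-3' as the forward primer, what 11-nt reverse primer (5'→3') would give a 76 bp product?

The forward primer binds at positions 35–43, so a 76 bp product ends at position 35 + 76 − 1 = 110.
The reverse primer anneals to the top strand over positions 100–110, i.e. to GTACAATTGCG.
Its sequence written 5'→3' is the reverse complement: CGCAATTGTAC.

5'-CGCAATTGTAC-3'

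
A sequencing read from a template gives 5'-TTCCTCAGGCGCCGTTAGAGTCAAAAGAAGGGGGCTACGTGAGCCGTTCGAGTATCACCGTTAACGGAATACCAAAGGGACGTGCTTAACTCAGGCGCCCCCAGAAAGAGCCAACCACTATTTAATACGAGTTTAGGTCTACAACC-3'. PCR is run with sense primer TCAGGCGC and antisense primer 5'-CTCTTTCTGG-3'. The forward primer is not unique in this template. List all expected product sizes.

106 bp, 20 bp

The forward primer TCAGGCGC matches the top strand at positions 5–12, 91–98.
The reverse primer's reverse complement is CCAGAAAGAG, matching at positions 101–110.
Each forward site pairs with the reverse site to give a product ending at position 110: sizes 106, 20 bp.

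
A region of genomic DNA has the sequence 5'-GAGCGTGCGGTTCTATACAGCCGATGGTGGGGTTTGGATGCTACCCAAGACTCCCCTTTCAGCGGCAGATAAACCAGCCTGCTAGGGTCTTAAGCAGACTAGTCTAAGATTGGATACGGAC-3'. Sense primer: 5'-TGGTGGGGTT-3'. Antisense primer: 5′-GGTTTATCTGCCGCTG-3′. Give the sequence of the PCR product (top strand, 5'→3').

5'-TGGTGGGGTTTGGATGCTACCCAAGACTCCCCTTTCAGCGGCAGATAAACC-3'

Scanning the template, TGGTGGGGTT occurs at positions 25–34; this primer anneals to the bottom strand there with its 3' end pointing downstream.
Taking the reverse complement of GGTTTATCTGCCGCTG gives CAGCGGCAGATAAACC, found at positions 60–75 on the template; the primer anneals here to the top strand with its 3' end pointing upstream.
The product is the template from position 25 through 75 (51 bp).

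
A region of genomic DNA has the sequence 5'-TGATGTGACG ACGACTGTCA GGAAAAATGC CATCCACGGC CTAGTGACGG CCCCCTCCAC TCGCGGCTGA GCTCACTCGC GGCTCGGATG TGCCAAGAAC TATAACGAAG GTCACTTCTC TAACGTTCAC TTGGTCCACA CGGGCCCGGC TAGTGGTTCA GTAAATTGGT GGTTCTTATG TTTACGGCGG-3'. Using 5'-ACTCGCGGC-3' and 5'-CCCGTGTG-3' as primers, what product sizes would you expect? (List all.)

The forward primer ACTCGCGGC matches the top strand at positions 59–67, 75–83.
The reverse primer's reverse complement is CACACGGG, matching at positions 137–144.
Each forward site pairs with the reverse site to give a product ending at position 144: sizes 86, 70 bp.

86 bp, 70 bp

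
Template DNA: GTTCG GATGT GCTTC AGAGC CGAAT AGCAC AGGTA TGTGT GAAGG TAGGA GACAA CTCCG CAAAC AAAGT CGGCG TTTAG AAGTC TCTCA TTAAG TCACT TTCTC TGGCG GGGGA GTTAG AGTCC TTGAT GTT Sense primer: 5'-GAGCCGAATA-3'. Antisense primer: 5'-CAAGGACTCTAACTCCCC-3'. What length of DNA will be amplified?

112 bp

Scanning the template, GAGCCGAATA occurs at positions 17–26; this primer anneals to the bottom strand there with its 3' end pointing downstream.
The reverse primer's reverse complement is GGGGAGTTAGAGTCCTTG, which matches the template at positions 111–128.
Amplicon spans positions 17–128: 112 bp.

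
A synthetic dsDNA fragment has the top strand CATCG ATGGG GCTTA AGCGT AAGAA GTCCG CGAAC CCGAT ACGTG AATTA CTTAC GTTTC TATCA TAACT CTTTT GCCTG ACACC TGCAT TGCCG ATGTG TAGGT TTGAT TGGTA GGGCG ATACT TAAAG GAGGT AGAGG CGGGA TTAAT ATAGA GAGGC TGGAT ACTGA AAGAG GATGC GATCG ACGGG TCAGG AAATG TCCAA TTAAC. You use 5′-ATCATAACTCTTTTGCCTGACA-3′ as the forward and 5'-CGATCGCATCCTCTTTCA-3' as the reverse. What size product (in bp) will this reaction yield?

124 bp

Scanning the template, ATCATAACTCTTTTGCCTGACA occurs at positions 62–83; this primer anneals to the bottom strand there with its 3' end pointing downstream.
Taking the reverse complement of CGATCGCATCCTCTTTCA gives TGAAAGAGGATGCGATCG, found at positions 168–185 on the template; the primer anneals here to the top strand with its 3' end pointing upstream.
Amplicon spans positions 62–185: 124 bp.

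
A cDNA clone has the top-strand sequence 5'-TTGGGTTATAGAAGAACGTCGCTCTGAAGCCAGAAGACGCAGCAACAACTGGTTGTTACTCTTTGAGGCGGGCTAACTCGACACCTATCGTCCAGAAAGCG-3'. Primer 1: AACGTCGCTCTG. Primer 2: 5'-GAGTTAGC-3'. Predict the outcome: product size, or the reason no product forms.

Yes — a 65 bp product.

Primer 1 (AACGTCGCTCTG) matches the top strand at positions 15–26; it acts as a forward primer.
Primer 2's reverse complement is GCTAACTC, matching the top strand at positions 72–79; it acts as a reverse primer.
The 3' ends face each other across positions 15–79, giving a 65 bp product.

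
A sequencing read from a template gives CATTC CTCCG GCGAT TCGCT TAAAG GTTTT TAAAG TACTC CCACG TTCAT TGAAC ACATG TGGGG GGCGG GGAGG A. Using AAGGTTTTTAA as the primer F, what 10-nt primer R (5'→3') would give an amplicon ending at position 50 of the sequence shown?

The forward primer binds at positions 23–33; the product's 3' end on the top strand is position 50.
The reverse primer anneals to the top strand over positions 41–50, i.e. to CCACGTTCAT.
Its sequence written 5'→3' is the reverse complement: ATGAACGTGG.

5'-ATGAACGTGG-3'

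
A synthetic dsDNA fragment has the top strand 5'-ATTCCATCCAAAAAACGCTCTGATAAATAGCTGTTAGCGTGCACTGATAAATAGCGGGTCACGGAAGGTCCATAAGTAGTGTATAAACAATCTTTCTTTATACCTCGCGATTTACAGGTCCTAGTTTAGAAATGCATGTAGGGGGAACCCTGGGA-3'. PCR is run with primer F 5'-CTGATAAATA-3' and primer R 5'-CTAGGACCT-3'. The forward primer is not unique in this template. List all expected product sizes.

105 bp, 81 bp

The forward primer CTGATAAATA matches the top strand at positions 20–29, 44–53.
The reverse primer's reverse complement is AGGTCCTAG, matching at positions 116–124.
Each forward site pairs with the reverse site to give a product ending at position 124: sizes 105, 81 bp.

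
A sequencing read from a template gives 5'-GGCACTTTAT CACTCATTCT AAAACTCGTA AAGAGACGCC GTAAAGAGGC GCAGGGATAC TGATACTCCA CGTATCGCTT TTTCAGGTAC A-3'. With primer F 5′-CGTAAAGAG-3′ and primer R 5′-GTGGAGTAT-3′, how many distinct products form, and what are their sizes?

Two products: 45 bp, 32 bp

The forward primer CGTAAAGAG matches the top strand at positions 27–35, 40–48.
The reverse primer's reverse complement is ATACTCCAC, matching at positions 63–71.
Each forward site pairs with the reverse site to give a product ending at position 71: sizes 45, 32 bp.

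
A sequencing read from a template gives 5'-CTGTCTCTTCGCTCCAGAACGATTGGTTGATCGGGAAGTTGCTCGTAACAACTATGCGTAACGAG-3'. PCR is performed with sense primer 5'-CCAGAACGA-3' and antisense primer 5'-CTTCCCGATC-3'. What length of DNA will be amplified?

The forward primer matches the template at positions 14–22.
Reverse complement of the reverse primer: GATCGGGAAG. This occurs on the top strand at positions 29–38.
Amplicon spans positions 14–38: 25 bp.

25 bp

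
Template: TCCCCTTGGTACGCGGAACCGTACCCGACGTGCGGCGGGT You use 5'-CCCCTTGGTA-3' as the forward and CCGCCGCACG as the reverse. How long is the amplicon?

Scanning the template, CCCCTTGGTA occurs at positions 2–11; this primer anneals to the bottom strand there with its 3' end pointing downstream.
Reverse complement of the reverse primer: CGTGCGGCGG. This occurs on the top strand at positions 29–38.
Product length = (reverse-primer end) − (forward-primer start) + 1 = 38 − 2 + 1 = 37 bp.

37 bp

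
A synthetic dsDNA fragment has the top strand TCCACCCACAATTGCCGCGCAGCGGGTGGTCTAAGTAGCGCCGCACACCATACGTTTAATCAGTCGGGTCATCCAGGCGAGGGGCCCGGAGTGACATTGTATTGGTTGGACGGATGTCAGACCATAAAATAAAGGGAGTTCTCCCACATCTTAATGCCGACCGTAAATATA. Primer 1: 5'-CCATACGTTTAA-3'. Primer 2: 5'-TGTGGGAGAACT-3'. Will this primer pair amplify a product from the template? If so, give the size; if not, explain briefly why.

Primer 1 (CCATACGTTTAA) matches the top strand at positions 48–59; it acts as a forward primer.
Primer 2's reverse complement is AGTTCTCCCACA, matching the top strand at positions 137–148; it acts as a reverse primer.
The 3' ends face each other across positions 48–148, giving a 101 bp product.

Yes — a 101 bp product.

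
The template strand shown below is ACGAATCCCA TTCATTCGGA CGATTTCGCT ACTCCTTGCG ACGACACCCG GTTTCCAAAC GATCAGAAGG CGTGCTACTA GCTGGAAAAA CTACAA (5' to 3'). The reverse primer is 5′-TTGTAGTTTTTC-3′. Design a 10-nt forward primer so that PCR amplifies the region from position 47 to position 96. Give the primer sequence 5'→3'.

The reverse primer's reverse complement GAAAAACTACAA matches the template at positions 85–96; the product starts at position 47.
The forward primer is identical to the top strand over positions 47–56: CCCGGTTTCC.

5'-CCCGGTTTCC-3'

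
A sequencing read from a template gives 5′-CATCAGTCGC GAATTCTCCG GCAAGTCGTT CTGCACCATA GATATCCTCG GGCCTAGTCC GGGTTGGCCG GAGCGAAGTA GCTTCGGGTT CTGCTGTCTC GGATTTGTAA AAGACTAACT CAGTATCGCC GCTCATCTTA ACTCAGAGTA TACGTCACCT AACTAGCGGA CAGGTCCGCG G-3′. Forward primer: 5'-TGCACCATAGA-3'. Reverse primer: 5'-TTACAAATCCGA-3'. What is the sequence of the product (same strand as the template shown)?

5'-TGCACCATAGATATCCTCGGGCCTAGTCCGGGTTGGCCGGAGCGAAGTAGCTTCGGGTTCTGCTGTCTCGGATTTGTAA-3'

The forward primer matches the template at positions 32–42.
The reverse primer's reverse complement is TCGGATTTGTAA, which matches the template at positions 99–110.
The product is the template from position 32 through 110 (79 bp).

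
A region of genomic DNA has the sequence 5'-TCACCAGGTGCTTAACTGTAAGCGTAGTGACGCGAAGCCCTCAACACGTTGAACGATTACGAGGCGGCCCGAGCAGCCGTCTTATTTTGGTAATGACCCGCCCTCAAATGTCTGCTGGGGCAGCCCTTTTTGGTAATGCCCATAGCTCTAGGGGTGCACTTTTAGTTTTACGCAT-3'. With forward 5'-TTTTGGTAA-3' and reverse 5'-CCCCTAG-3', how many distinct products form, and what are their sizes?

Two products: 70 bp, 27 bp

The forward primer TTTTGGTAA matches the top strand at positions 85–93, 128–136.
The reverse primer's reverse complement is CTAGGGG, matching at positions 148–154.
Each forward site pairs with the reverse site to give a product ending at position 154: sizes 70, 27 bp.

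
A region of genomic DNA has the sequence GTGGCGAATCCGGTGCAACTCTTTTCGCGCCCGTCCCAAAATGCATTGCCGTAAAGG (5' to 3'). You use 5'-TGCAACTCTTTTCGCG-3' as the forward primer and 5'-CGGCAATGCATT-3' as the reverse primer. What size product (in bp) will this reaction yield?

38 bp

The forward primer matches the template at positions 14–29.
Taking the reverse complement of CGGCAATGCATT gives AATGCATTGCCG, found at positions 40–51 on the template; the primer anneals here to the top strand with its 3' end pointing upstream.
Product length = (reverse-primer end) − (forward-primer start) + 1 = 51 − 14 + 1 = 38 bp.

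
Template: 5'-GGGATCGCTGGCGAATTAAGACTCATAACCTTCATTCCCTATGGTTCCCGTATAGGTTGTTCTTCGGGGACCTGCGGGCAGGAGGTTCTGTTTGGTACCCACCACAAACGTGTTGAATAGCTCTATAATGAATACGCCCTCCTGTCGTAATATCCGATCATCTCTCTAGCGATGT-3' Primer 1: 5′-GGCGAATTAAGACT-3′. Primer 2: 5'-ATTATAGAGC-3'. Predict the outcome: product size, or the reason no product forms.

Yes — a 120 bp product.

Primer 1 (GGCGAATTAAGACT) matches the top strand at positions 10–23; it acts as a forward primer.
Primer 2's reverse complement is GCTCTATAAT, matching the top strand at positions 120–129; it acts as a reverse primer.
The 3' ends face each other across positions 10–129, giving a 120 bp product.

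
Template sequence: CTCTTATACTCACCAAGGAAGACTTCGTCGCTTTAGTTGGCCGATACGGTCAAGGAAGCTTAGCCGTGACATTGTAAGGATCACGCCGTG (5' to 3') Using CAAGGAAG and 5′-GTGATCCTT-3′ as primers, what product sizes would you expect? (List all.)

The forward primer CAAGGAAG matches the top strand at positions 14–21, 51–58.
The reverse primer's reverse complement is AAGGATCAC, matching at positions 76–84.
Each forward site pairs with the reverse site to give a product ending at position 84: sizes 71, 34 bp.

71 bp, 34 bp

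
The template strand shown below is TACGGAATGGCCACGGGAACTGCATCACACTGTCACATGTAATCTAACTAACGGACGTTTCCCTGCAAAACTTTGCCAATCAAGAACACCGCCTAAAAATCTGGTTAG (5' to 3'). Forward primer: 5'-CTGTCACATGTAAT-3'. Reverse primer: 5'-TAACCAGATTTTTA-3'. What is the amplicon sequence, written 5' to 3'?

5'-CTGTCACATGTAATCTAACTAACGGACGTTTCCCTGCAAAACTTTGCCAATCAAGAACACCGCCTAAAAATCTGGTTA-3'

Forward primer CTGTCACATGTAAT is found on the top strand at positions 30–43.
Taking the reverse complement of TAACCAGATTTTTA gives TAAAAATCTGGTTA, found at positions 94–107 on the template; the primer anneals here to the top strand with its 3' end pointing upstream.
The product is the template from position 30 through 107 (78 bp).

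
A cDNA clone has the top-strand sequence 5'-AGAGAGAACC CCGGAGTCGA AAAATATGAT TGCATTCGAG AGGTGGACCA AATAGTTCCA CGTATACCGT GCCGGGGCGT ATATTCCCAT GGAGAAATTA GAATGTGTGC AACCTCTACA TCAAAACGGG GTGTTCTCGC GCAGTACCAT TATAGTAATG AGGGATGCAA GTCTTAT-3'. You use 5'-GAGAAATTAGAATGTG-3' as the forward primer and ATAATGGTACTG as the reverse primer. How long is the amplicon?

Scanning the template, GAGAAATTAGAATGTG occurs at positions 92–107; this primer anneals to the bottom strand there with its 3' end pointing downstream.
Taking the reverse complement of ATAATGGTACTG gives CAGTACCATTAT, found at positions 142–153 on the template; the primer anneals here to the top strand with its 3' end pointing upstream.
The product runs from position 92 to position 153, so its length is 153 − 92 + 1 = 62 bp.

62 bp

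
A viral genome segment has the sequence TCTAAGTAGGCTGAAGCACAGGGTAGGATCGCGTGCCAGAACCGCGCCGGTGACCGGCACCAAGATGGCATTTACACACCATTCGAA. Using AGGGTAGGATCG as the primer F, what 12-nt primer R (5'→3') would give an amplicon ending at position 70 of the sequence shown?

5'-TGCCATCTTGGT-3'

The forward primer binds at positions 20–31; the product's 3' end on the top strand is position 70.
The reverse primer anneals to the top strand over positions 59–70, i.e. to ACCAAGATGGCA.
Its sequence written 5'→3' is the reverse complement: TGCCATCTTGGT.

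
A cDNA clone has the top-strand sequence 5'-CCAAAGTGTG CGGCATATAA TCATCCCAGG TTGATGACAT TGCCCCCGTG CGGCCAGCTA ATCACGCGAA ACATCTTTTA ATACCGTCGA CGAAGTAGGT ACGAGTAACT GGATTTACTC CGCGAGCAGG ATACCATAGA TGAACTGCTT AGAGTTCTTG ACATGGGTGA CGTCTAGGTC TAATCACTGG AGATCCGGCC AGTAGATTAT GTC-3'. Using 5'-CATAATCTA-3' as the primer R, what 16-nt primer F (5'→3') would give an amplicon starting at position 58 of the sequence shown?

5'-CTAATCACGCGAAACA-3'

The reverse primer's reverse complement TAGATTATG matches the template at positions 203–211; the product starts at position 58.
The forward primer is identical to the top strand over positions 58–73: CTAATCACGCGAAACA.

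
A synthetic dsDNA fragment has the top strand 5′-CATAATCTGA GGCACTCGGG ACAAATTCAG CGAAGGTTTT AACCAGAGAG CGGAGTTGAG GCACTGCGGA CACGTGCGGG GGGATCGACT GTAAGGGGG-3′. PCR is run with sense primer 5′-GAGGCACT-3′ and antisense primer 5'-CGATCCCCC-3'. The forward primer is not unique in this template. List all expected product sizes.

79 bp, 30 bp

The forward primer GAGGCACT matches the top strand at positions 9–16, 58–65.
The reverse primer's reverse complement is GGGGGATCG, matching at positions 79–87.
Each forward site pairs with the reverse site to give a product ending at position 87: sizes 79, 30 bp.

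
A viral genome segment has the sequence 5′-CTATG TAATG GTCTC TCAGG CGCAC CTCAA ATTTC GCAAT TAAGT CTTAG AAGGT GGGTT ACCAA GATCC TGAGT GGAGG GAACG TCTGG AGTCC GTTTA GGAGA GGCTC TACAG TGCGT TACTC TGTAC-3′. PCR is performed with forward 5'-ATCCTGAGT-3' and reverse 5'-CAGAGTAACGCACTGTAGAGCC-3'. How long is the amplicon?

Forward primer ATCCTGAGT is found on the top strand at positions 67–75.
Reverse complement of the reverse primer: GGCTCTACAGTGCGTTACTCTG. This occurs on the top strand at positions 106–127.
Amplicon spans positions 67–127: 61 bp.

61 bp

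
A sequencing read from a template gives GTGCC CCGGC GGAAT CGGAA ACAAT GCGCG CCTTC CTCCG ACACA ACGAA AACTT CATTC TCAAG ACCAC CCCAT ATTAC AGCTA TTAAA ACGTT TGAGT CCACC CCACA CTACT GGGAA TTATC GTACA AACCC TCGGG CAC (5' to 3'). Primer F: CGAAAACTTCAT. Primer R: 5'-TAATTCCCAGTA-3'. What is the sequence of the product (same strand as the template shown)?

Scanning the template, CGAAAACTTCAT occurs at positions 47–58; this primer anneals to the bottom strand there with its 3' end pointing downstream.
Reverse complement of the reverse primer: TACTGGGAATTA. This occurs on the top strand at positions 112–123.
The product is the template from position 47 through 123 (77 bp).

5'-CGAAAACTTCATTCTCAAGACCACCCCATATTACAGCTATTAAAACGTTTGAGTCCACCCCACACTACTGGGAATTA-3'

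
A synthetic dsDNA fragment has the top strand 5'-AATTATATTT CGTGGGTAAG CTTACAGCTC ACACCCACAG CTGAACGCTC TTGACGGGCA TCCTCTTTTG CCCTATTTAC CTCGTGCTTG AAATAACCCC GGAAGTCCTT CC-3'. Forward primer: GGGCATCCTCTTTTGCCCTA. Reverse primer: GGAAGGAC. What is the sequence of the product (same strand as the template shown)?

5'-GGGCATCCTCTTTTGCCCTATTTACCTCGTGCTTGAAATAACCCCGGAAGTCCTTCC-3'

Scanning the template, GGGCATCCTCTTTTGCCCTA occurs at positions 56–75; this primer anneals to the bottom strand there with its 3' end pointing downstream.
Reverse complement of the reverse primer: GTCCTTCC. This occurs on the top strand at positions 105–112.
The product is the template from position 56 through 112 (57 bp).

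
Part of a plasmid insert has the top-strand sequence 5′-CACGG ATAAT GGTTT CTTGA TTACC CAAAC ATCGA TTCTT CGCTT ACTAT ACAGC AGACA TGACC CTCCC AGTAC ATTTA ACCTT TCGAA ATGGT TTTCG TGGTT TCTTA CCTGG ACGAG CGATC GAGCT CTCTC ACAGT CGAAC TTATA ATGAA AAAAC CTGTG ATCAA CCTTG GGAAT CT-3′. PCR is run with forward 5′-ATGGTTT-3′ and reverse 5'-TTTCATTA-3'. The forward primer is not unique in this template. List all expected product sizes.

The forward primer ATGGTTT matches the top strand at positions 9–15, 91–97.
The reverse primer's reverse complement is TAATGAAA, matching at positions 149–156.
Each forward site pairs with the reverse site to give a product ending at position 156: sizes 148, 66 bp.

148 bp, 66 bp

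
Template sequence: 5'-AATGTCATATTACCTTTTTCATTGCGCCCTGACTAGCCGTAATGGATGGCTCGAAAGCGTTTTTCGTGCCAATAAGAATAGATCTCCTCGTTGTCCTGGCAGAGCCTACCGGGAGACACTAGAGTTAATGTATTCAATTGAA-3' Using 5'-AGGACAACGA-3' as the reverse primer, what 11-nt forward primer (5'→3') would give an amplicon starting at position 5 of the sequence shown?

The reverse primer's reverse complement TCGTTGTCCT matches the template at positions 88–97; the product starts at position 5.
The forward primer is identical to the top strand over positions 5–15: TCATATTACCT.

5'-TCATATTACCT-3'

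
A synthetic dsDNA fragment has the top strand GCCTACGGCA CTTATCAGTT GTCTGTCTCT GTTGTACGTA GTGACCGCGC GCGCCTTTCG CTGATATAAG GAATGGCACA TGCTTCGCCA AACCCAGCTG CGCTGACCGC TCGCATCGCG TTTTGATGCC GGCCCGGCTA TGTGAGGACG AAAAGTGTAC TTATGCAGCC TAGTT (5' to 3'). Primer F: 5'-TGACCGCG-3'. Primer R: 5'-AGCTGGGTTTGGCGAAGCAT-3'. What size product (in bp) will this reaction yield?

58 bp

Scanning the template, TGACCGCG occurs at positions 42–49; this primer anneals to the bottom strand there with its 3' end pointing downstream.
Taking the reverse complement of AGCTGGGTTTGGCGAAGCAT gives ATGCTTCGCCAAACCCAGCT, found at positions 80–99 on the template; the primer anneals here to the top strand with its 3' end pointing upstream.
Amplicon spans positions 42–99: 58 bp.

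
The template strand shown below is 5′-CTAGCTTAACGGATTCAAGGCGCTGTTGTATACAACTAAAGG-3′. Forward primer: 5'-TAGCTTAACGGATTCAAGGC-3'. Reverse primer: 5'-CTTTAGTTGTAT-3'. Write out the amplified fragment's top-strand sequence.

The forward primer matches the template at positions 2–21.
Taking the reverse complement of CTTTAGTTGTAT gives ATACAACTAAAG, found at positions 30–41 on the template; the primer anneals here to the top strand with its 3' end pointing upstream.
The product is the template from position 2 through 41 (40 bp).

5'-TAGCTTAACGGATTCAAGGCGCTGTTGTATACAACTAAAG-3'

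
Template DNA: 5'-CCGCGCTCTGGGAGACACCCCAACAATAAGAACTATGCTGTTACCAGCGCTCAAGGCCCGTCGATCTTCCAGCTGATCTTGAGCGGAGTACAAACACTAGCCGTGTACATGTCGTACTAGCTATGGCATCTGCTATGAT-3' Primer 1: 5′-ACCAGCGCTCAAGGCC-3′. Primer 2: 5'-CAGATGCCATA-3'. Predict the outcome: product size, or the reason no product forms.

Primer 1 (ACCAGCGCTCAAGGCC) matches the top strand at positions 43–58; it acts as a forward primer.
Primer 2's reverse complement is TATGGCATCTG, matching the top strand at positions 122–132; it acts as a reverse primer.
The 3' ends face each other across positions 43–132, giving a 90 bp product.

Yes — a 90 bp product.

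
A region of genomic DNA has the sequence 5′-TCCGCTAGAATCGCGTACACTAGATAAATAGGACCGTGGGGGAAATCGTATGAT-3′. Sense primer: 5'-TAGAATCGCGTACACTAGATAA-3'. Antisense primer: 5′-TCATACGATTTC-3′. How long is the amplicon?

48 bp

The forward primer matches the template at positions 6–27.
Taking the reverse complement of TCATACGATTTC gives GAAATCGTATGA, found at positions 42–53 on the template; the primer anneals here to the top strand with its 3' end pointing upstream.
Amplicon spans positions 6–53: 48 bp.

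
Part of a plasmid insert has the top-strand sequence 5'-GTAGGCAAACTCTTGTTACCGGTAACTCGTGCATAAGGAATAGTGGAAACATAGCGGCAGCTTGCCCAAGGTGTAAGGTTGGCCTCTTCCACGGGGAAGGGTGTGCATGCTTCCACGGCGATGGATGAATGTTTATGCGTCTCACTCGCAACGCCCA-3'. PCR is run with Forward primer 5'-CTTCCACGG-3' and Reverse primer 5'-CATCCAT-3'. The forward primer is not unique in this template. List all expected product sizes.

42 bp, 18 bp

The forward primer CTTCCACGG matches the top strand at positions 86–94, 110–118.
The reverse primer's reverse complement is ATGGATG, matching at positions 121–127.
Each forward site pairs with the reverse site to give a product ending at position 127: sizes 42, 18 bp.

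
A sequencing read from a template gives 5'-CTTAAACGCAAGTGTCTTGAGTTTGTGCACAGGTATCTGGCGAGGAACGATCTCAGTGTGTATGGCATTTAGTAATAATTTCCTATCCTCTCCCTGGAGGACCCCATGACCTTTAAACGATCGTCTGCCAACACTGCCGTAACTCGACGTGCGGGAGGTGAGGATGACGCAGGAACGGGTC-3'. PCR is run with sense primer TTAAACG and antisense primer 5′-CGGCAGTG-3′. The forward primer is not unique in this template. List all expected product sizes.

138 bp, 27 bp

The forward primer TTAAACG matches the top strand at positions 2–8, 113–119.
The reverse primer's reverse complement is CACTGCCG, matching at positions 132–139.
Each forward site pairs with the reverse site to give a product ending at position 139: sizes 138, 27 bp.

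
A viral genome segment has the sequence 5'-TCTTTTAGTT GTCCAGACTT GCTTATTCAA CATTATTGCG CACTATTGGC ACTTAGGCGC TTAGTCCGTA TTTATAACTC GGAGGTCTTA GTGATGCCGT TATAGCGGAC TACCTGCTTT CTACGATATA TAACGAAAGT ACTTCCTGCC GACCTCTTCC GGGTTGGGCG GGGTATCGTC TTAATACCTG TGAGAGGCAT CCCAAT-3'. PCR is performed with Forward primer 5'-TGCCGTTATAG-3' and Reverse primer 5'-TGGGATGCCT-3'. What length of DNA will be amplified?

The forward primer matches the template at positions 95–105.
Reverse complement of the reverse primer: AGGCATCCCA. This occurs on the top strand at positions 195–204.
The product runs from position 95 to position 204, so its length is 204 − 95 + 1 = 110 bp.

110 bp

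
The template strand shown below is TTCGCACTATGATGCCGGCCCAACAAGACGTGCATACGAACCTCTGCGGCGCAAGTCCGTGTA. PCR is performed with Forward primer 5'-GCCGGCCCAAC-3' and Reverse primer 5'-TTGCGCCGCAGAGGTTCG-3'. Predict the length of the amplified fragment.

41 bp

Scanning the template, GCCGGCCCAAC occurs at positions 14–24; this primer anneals to the bottom strand there with its 3' end pointing downstream.
Reverse complement of the reverse primer: CGAACCTCTGCGGCGCAA. This occurs on the top strand at positions 37–54.
Amplicon spans positions 14–54: 41 bp.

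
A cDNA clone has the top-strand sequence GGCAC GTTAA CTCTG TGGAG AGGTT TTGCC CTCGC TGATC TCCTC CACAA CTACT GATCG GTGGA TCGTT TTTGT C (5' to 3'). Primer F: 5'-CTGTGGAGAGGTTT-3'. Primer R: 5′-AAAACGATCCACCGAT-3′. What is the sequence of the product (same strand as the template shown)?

5'-CTGTGGAGAGGTTTTGCCCTCGCTGATCTCCTCCACAACTACTGATCGGTGGATCGTTTT-3'

The forward primer matches the template at positions 13–26.
Reverse complement of the reverse primer: ATCGGTGGATCGTTTT. This occurs on the top strand at positions 57–72.
The product is the template from position 13 through 72 (60 bp).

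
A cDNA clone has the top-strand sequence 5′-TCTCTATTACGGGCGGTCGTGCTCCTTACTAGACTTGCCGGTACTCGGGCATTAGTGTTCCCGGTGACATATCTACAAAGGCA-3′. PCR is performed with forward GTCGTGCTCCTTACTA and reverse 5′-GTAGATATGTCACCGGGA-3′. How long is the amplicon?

61 bp

Forward primer GTCGTGCTCCTTACTA is found on the top strand at positions 16–31.
The reverse primer's reverse complement is TCCCGGTGACATATCTAC, which matches the template at positions 59–76.
Amplicon spans positions 16–76: 61 bp.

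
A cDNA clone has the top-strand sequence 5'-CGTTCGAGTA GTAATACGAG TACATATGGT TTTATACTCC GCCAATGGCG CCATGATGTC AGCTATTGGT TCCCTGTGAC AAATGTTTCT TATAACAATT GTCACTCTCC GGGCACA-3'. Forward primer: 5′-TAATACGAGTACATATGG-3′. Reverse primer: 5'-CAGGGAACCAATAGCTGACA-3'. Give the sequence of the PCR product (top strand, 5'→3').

5'-TAATACGAGTACATATGGTTTTATACTCCGCCAATGGCGCCATGATGTCAGCTATTGGTTCCCTG-3'

Forward primer TAATACGAGTACATATGG is found on the top strand at positions 12–29.
Taking the reverse complement of CAGGGAACCAATAGCTGACA gives TGTCAGCTATTGGTTCCCTG, found at positions 57–76 on the template; the primer anneals here to the top strand with its 3' end pointing upstream.
The product is the template from position 12 through 76 (65 bp).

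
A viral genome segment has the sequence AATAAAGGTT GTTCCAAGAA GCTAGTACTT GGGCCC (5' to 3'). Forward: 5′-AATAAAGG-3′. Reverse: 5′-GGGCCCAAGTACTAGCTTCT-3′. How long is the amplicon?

Forward primer AATAAAGG is found on the top strand at positions 1–8.
Reverse complement of the reverse primer: AGAAGCTAGTACTTGGGCCC. This occurs on the top strand at positions 17–36.
Amplicon spans positions 1–36: 36 bp.

36 bp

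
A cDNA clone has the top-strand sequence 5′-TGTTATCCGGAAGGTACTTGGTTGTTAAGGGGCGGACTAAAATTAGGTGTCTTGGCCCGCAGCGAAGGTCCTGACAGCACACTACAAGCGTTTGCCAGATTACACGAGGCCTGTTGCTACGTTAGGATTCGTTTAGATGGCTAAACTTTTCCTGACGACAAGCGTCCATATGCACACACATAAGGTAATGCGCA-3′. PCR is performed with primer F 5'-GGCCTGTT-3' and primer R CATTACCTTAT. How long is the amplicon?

The forward primer matches the template at positions 108–115.
Reverse complement of the reverse primer: ATAAGGTAATG. This occurs on the top strand at positions 180–190.
Amplicon spans positions 108–190: 83 bp.

83 bp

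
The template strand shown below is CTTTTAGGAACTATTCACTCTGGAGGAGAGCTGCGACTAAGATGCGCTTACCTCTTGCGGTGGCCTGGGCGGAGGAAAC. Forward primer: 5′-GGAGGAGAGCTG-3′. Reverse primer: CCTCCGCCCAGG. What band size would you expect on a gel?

Scanning the template, GGAGGAGAGCTG occurs at positions 22–33; this primer anneals to the bottom strand there with its 3' end pointing downstream.
The reverse primer's reverse complement is CCTGGGCGGAGG, which matches the template at positions 64–75.
Product length = (reverse-primer end) − (forward-primer start) + 1 = 75 − 22 + 1 = 54 bp.

54 bp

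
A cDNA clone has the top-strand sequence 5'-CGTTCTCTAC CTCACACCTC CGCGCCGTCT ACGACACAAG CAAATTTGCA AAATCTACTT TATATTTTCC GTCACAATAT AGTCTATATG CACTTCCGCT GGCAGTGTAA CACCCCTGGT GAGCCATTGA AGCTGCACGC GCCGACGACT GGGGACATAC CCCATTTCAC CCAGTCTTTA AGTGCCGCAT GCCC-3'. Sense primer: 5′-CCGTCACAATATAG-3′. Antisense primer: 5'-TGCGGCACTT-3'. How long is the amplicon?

Scanning the template, CCGTCACAATATAG occurs at positions 69–82; this primer anneals to the bottom strand there with its 3' end pointing downstream.
The reverse primer's reverse complement is AAGTGCCGCA, which matches the template at positions 180–189.
Product length = (reverse-primer end) − (forward-primer start) + 1 = 189 − 69 + 1 = 121 bp.

121 bp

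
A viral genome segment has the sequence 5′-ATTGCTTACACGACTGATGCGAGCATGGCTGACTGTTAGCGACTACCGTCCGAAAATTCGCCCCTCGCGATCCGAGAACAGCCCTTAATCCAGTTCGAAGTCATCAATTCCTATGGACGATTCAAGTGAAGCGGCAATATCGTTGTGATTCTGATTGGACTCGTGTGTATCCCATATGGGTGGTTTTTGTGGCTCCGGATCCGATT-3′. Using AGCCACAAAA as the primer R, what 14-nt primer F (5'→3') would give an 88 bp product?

5'-ATTCCTATGGACGA-3'

The reverse primer's reverse complement TTTTGTGGCT matches the template at positions 185–194, so the product ends at position 194.
An 88 bp product then starts at position 194 − 88 + 1 = 107.
The forward primer is identical to the top strand there: ATTCCTATGGACGA.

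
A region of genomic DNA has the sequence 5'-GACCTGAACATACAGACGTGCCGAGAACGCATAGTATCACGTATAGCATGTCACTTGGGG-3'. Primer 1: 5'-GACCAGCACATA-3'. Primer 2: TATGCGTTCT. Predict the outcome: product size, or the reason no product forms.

Primer 1 (GACCAGCACATA) does not match the top strand, and its reverse complement TATGTGCTGGTC does not match either.
With no annealing site for primer 1, no amplification occurs.

No product — primer 1 has no binding site in the template.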